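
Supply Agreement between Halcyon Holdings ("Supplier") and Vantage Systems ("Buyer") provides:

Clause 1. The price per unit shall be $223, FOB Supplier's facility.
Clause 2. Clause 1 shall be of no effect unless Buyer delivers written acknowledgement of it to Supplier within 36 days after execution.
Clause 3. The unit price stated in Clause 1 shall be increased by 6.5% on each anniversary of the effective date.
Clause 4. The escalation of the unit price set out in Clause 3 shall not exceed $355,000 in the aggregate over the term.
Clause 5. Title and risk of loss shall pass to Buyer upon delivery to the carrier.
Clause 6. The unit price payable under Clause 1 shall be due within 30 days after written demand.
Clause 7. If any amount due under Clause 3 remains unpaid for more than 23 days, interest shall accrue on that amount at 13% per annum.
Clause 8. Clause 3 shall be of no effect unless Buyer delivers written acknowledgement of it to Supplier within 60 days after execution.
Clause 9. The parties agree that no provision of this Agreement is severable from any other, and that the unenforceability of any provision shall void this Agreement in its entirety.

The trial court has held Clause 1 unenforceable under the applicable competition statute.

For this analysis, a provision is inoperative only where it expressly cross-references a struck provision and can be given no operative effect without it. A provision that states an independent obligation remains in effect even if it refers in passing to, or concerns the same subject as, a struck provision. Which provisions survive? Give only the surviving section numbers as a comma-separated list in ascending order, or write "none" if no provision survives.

Clause 1 is struck. Clause 2 merely fixes the acknowledgement condition for Clause 1; with Clause 1 gone it has nothing to operate on and falls away. Clause 3 has no operative effect of its own apart from Clause 1 and is therefore inoperative. Clause 6 has no operative effect of its own apart from Clause 1 and is therefore inoperative. The whole of Clause 4 is the aggregate cap on the escalation of the unit price, defined by reference to Clause 3, so Clause 4 cannot stand once Clause 3 is removed. Clause 7 does nothing except set the default interest on the escalation of the unit price by reference to Clause 3; with Clause 3 gone it has no independent effect and is inoperative. Clause 8 operates only by reference to Clause 3, so it falls with Clause 3. Clause 9 provides that the Agreement is not severable, so the invalidity of any one provision voids the entire Agreement. No provision of the Agreement survives.

none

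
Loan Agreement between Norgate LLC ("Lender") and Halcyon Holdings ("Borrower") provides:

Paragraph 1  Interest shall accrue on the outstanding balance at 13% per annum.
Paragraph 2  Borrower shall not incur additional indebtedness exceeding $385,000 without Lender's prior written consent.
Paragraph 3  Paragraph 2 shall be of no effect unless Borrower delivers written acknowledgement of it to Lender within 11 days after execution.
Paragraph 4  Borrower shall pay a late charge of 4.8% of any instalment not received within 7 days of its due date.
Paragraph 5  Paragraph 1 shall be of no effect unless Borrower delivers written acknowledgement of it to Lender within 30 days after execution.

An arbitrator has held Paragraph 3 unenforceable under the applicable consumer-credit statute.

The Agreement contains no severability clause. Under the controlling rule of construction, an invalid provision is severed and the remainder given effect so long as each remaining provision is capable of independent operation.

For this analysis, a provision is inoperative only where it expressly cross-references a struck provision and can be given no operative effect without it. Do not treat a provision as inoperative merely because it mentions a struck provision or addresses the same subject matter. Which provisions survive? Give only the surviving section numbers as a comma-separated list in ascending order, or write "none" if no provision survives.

1, 2, 4, 5

Paragraph 3 is struck. Nothing else in the Agreement is defined by reference to Paragraph 3. Under the stated default rule, only provisions that cannot operate independently fall away; the rest are enforced. That leaves Paragraph 1, Paragraph 2, Paragraph 4, and Paragraph 5 in effect.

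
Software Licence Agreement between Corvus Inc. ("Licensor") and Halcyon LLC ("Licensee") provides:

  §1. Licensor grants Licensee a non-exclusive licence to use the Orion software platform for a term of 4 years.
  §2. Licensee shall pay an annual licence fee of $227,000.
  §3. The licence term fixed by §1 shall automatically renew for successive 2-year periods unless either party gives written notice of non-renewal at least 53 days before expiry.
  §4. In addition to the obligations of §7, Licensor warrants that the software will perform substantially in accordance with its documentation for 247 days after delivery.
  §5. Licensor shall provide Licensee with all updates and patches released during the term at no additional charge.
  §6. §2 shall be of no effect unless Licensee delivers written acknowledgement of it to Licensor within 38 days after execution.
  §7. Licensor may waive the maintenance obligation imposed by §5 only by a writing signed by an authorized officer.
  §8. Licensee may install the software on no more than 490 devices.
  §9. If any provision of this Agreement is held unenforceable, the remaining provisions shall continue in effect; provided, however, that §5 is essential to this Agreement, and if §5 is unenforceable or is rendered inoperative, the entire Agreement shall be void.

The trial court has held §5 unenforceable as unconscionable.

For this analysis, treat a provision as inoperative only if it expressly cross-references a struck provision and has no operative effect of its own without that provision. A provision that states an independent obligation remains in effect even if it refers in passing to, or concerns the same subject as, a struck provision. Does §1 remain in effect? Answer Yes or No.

No

§5 is struck. §7 operates only by reference to §5, so it falls with §5. §9 makes §5 an essential term, and §5 is the provision held invalid; under §9, the entire Agreement is therefore void. No provision of the Agreement survives. §1 is among the inoperative provisions, so the answer is no.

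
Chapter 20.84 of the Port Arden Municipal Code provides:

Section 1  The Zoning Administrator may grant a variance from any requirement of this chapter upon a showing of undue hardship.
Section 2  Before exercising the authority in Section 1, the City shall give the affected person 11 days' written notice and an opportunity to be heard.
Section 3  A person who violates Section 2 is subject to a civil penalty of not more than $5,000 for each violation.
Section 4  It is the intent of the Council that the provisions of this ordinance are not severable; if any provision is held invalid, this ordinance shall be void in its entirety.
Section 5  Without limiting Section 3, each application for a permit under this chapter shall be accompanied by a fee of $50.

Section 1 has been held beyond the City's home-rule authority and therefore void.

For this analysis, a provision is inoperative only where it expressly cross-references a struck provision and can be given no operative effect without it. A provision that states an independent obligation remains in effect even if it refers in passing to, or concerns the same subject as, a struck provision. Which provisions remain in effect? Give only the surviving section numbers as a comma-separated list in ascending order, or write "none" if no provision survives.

none

Section 1 is struck. The only function of Section 2 is the notice-and-hearing requirement for Section 1, so it cannot stand once Section 1 is removed. Section 3 merely fixes the civil penalty for violating Section 2; with Section 2 gone it has nothing to operate on and falls away. Section 4 provides that the ordinance is not severable, so the invalidity of any one provision voids the entire ordinance. No provision of the ordinance survives.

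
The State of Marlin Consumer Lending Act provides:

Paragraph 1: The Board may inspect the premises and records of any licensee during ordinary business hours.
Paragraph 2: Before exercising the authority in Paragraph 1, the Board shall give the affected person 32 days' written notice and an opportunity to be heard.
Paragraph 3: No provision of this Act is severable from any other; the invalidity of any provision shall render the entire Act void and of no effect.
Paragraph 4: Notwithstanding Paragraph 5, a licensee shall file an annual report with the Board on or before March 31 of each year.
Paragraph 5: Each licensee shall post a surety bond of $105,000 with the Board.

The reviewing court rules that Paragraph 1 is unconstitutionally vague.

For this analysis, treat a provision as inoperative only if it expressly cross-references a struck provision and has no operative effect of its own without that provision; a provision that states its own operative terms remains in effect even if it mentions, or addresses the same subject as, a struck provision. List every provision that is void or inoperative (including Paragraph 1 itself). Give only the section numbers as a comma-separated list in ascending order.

Paragraph 1 is struck. Paragraph 2 merely fixes the notice-and-hearing requirement for Paragraph 1; with Paragraph 1 gone it has nothing to operate on and falls away. Paragraph 3 provides that the Act is not severable, so the invalidity of any one provision voids the entire Act. No provision of the Act survives.

1, 2, 3, 4, 5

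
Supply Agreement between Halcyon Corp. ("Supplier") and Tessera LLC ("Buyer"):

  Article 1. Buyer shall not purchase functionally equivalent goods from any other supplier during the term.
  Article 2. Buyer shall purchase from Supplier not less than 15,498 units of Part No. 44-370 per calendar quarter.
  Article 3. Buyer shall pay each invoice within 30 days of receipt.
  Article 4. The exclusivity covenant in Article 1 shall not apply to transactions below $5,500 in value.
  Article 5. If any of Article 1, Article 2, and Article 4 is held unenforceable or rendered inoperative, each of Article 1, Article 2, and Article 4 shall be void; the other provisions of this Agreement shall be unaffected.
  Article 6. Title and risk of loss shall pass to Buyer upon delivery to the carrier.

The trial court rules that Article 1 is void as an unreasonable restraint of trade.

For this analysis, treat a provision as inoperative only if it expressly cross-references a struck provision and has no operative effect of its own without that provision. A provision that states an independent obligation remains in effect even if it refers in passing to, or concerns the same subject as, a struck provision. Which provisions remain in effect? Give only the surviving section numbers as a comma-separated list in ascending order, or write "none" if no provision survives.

3, 5, 6

Article 1 is struck. Article 4 operates only by reference to Article 1, so it falls with Article 1. Article 5 declares Article 1, Article 2, and Article 4 mutually dependent; since one of them has fallen, all of them are of no effect. That brings down Article 2 as well. The remainder continues in force under Article 5. Article 3, Article 5, and Article 6 remain in effect.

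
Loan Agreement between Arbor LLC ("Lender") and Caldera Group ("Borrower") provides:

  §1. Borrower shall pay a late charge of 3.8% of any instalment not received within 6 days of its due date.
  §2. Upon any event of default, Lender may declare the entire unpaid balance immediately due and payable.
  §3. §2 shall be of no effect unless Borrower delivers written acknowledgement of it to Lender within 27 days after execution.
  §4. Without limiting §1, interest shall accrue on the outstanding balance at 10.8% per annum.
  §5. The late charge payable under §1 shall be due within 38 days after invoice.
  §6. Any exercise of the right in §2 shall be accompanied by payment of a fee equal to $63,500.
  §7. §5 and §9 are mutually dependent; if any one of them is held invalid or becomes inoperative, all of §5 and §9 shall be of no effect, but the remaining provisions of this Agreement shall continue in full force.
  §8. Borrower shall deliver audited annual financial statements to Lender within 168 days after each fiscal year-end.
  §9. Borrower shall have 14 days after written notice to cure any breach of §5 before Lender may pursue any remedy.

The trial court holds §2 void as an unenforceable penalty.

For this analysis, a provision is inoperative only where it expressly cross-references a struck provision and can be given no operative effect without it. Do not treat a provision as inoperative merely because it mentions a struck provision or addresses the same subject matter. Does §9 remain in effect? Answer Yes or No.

Yes

§2 is struck. The only function of §3 is the acknowledgement condition for §2, so it cannot stand once §2 is removed. The only function of §6 is the exercise fee for §2, so it cannot stand once §2 is removed. §7 ties §5 and §9 together, but none of those is affected here; the remaining provisions continue in force under §7. That leaves §1, §4, §5, §7, §8, and §9 in effect. §9 is among the surviving provisions, so the answer is yes.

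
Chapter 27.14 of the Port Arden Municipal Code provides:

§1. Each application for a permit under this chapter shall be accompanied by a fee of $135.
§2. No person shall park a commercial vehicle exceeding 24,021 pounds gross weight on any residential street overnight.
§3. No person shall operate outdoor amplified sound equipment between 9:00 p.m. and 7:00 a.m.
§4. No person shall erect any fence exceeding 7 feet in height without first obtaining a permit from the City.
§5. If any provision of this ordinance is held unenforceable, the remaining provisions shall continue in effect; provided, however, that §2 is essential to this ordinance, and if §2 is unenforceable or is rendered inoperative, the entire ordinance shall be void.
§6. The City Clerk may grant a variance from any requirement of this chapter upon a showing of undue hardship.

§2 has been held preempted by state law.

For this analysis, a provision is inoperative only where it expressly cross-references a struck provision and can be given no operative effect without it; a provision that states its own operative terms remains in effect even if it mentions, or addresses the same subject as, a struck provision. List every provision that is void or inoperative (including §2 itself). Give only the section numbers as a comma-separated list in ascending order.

§2 is struck. Nothing else in the ordinance is defined by reference to §2. §5 makes §2 an essential term, and §2 is the provision held invalid; under §5, the entire ordinance is therefore void. No provision of the ordinance survives.

1, 2, 3, 4, 5, 6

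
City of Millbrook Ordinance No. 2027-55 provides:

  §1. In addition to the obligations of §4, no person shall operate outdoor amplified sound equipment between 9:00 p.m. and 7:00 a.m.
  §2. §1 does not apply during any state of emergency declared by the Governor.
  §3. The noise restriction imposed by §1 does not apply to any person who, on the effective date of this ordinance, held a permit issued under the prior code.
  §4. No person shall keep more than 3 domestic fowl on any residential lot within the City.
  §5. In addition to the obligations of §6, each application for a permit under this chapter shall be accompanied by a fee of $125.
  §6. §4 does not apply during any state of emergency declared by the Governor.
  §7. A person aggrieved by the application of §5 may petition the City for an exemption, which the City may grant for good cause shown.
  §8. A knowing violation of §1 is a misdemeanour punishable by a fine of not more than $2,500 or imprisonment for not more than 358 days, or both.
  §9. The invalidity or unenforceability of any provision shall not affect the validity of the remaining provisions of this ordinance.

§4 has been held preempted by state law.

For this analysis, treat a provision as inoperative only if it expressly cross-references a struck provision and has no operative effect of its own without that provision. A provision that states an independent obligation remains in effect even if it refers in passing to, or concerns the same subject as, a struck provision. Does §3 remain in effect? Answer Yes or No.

§4 is struck. §6 operates only by reference to §4, so it falls with §4. Although §1 refers to §4, its operative terms do not depend on §4, so it remains in effect. Although §5 refers to §6, its operative terms do not depend on §6, so it remains in effect. §9 is a severability clause and preserves every provision that can still be given independent effect. The provisions still in force are §1, §2, §3, §5, §7, §8, and §9. §3 is among the surviving provisions, so the answer is yes.

Yes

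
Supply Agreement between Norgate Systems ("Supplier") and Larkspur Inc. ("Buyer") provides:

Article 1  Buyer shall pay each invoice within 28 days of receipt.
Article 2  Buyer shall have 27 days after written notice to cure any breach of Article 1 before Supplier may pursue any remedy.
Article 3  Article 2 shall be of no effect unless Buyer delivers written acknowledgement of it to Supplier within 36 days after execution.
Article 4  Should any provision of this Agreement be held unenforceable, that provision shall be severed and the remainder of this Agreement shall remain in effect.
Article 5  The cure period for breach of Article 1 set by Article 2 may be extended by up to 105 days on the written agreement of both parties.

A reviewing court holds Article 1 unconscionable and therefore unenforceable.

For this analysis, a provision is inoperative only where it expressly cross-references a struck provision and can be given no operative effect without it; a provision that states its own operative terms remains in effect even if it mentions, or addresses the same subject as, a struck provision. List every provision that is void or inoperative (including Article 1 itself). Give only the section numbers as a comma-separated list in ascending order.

Article 1 is struck. Article 2 merely fixes the cure period for breach of Article 1; with Article 1 gone it has nothing to operate on and falls away. Article 3 merely fixes the acknowledgement condition for Article 2; with Article 2 gone it has nothing to operate on and falls away. The whole of Article 5 is the extension of the cure period for breach of Article 1, defined by reference to Article 2, so Article 5 cannot stand once Article 2 is removed. Article 4 is a severability clause and preserves every provision that can still be given independent effect. Only Article 4 remains in effect.

1, 2, 3, 5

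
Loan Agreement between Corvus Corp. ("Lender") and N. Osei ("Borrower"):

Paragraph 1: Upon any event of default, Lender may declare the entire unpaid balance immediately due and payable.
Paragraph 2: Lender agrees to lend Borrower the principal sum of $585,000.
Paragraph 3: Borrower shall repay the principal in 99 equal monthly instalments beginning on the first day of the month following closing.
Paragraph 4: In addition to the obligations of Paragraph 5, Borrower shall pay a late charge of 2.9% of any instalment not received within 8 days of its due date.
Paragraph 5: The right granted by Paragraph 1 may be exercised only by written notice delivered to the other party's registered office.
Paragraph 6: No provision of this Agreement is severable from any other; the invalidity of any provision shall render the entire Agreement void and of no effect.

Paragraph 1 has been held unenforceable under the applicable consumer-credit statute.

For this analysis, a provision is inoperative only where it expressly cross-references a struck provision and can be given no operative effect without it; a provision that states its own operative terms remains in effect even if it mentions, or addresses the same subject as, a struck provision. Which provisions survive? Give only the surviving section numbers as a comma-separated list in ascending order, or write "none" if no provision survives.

Paragraph 1 is struck. Paragraph 5 has no operative effect of its own apart from Paragraph 1 and is therefore inoperative. Paragraph 6 provides that the Agreement is not severable, so the invalidity of any one provision voids the entire Agreement. No provision of the Agreement survives.

none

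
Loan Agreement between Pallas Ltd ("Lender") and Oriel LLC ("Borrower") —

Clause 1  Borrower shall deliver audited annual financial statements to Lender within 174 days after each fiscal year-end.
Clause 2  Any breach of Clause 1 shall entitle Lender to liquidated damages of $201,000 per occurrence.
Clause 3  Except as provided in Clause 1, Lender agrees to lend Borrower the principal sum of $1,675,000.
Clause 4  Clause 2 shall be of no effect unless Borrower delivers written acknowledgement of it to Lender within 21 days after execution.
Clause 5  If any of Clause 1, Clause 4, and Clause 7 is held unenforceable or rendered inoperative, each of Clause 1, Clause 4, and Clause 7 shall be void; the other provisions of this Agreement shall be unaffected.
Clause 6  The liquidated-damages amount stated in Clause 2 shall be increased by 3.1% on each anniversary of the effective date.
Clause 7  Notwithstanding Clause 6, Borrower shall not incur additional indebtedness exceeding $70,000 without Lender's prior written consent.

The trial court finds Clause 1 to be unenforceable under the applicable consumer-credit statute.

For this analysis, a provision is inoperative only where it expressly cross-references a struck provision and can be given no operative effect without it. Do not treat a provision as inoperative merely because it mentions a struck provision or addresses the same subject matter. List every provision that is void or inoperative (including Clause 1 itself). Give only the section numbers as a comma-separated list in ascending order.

1, 2, 4, 6, 7

Clause 1 is struck. Clause 2 does nothing except set the liquidated-damages amount by reference to Clause 1; with Clause 1 gone it has no independent effect and is inoperative. Clause 4 operates only by reference to Clause 2, so it falls with Clause 2. The whole of Clause 6 is the escalation of the liquidated-damages amount, defined by reference to Clause 2, so Clause 6 cannot stand once Clause 2 is removed. Although Clause 3 refers to Clause 1, its operative terms do not depend on Clause 1, so it remains in effect. Clause 5 declares Clause 1, Clause 4, and Clause 7 mutually dependent; since one of them has fallen, all of them are of no effect. That brings down Clause 7 as well. The remainder continues in force under Clause 5. That leaves Clause 3 and Clause 5 in effect.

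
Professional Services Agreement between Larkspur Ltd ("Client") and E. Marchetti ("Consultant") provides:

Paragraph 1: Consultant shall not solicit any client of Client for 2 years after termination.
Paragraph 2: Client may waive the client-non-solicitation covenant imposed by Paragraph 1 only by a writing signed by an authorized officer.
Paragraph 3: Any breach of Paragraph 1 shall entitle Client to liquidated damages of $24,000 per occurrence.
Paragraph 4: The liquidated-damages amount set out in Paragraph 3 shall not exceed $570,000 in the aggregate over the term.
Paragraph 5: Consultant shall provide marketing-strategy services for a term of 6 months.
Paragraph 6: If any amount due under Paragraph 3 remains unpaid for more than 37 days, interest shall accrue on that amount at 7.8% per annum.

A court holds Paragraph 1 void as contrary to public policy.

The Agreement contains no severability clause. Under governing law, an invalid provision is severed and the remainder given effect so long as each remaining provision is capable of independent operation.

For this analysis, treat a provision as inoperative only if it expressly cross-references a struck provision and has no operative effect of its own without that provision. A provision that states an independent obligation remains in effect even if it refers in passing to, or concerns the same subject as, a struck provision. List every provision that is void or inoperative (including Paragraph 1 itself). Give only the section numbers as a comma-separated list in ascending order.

1, 2, 3, 4, 6

Paragraph 1 is struck. Paragraph 2 merely fixes the waiver condition for Paragraph 1; with Paragraph 1 gone it has nothing to operate on and falls away. Paragraph 3 operates only by reference to Paragraph 1, so it falls with Paragraph 1. The whole of Paragraph 4 is the aggregate cap on the liquidated-damages amount, defined by reference to Paragraph 3, so Paragraph 4 cannot stand once Paragraph 3 is removed. Paragraph 6 has no operative effect of its own apart from Paragraph 3 and is therefore inoperative. Under the stated default rule, only provisions that cannot operate independently fall away; the rest are enforced. Only Paragraph 5 remains in effect.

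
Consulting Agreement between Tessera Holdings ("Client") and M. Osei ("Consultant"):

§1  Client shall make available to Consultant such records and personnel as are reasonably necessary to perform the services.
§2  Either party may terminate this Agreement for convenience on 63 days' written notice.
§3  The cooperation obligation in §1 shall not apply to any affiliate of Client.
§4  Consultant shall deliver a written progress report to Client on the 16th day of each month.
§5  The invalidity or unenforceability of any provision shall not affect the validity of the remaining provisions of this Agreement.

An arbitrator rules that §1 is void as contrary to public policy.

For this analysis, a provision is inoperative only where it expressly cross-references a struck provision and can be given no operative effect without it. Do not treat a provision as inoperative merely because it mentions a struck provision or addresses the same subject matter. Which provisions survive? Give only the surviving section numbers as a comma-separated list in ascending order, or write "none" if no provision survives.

2, 4, 5

§1 is struck. §3 does nothing except set the carve-out from the cooperation obligation by reference to §1; with §1 gone it has no independent effect and is inoperative. Under the severability clause in §5, the remaining provisions continue in force. §2, §4, and §5 remain in effect.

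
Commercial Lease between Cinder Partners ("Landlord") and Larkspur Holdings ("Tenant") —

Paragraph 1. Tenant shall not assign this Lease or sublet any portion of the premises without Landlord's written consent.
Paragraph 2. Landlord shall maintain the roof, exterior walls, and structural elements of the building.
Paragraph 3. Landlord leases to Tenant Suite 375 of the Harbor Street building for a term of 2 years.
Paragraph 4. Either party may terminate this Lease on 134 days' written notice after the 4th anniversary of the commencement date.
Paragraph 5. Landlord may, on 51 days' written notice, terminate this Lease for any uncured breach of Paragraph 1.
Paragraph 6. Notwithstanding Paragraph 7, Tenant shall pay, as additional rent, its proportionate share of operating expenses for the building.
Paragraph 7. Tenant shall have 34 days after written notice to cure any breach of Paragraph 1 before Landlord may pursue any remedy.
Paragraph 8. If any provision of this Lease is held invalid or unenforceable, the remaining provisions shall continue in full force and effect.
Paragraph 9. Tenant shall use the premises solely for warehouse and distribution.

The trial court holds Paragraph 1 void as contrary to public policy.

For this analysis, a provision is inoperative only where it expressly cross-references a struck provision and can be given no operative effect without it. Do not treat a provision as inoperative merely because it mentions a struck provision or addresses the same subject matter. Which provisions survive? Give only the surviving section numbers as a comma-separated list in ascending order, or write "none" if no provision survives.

2, 3, 4, 6, 8, 9

Paragraph 1 is struck. Paragraph 5 merely fixes the termination right for breach of Paragraph 1; with Paragraph 1 gone it has nothing to operate on and falls away. Paragraph 7 operates only by reference to Paragraph 1, so it falls with Paragraph 1. Although Paragraph 6 refers to Paragraph 7, its operative terms do not depend on Paragraph 7, so it remains in effect. Paragraph 8 is a severability clause and preserves every provision that can still be given independent effect. Paragraph 2, Paragraph 3, Paragraph 4, Paragraph 6, Paragraph 8, and Paragraph 9 remain in effect.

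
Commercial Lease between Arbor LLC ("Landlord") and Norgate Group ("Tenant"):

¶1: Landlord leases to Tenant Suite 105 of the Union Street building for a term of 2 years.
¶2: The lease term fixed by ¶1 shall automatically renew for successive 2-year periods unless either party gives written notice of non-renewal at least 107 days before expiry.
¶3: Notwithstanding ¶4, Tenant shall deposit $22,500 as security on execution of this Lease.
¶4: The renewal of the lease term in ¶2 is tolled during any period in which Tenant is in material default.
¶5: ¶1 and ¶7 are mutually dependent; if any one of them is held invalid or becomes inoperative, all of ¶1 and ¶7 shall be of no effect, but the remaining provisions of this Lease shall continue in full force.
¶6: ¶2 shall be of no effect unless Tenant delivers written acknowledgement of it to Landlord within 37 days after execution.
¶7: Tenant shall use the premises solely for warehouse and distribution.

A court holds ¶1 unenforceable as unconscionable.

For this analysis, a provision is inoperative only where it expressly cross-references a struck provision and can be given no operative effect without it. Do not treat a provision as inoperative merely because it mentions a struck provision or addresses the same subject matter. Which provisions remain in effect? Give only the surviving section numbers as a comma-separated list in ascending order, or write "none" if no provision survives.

¶1 is struck. The whole of ¶2 is the renewal of the lease term, defined by reference to ¶1, so ¶2 cannot stand once ¶1 is removed. ¶4 operates only by reference to ¶2, so it falls with ¶2. ¶6 merely fixes the acknowledgement condition for ¶2; with ¶2 gone it has nothing to operate on and falls away. ¶3 mentions ¶4 but its own obligation stands independently of ¶4, so ¶3 is not affected. ¶5 declares ¶1 and ¶7 mutually dependent; since one of them has fallen, all of them are of no effect. That brings down ¶7 as well. The remainder continues in force under ¶5. The provisions still in force are ¶3 and ¶5.

3, 5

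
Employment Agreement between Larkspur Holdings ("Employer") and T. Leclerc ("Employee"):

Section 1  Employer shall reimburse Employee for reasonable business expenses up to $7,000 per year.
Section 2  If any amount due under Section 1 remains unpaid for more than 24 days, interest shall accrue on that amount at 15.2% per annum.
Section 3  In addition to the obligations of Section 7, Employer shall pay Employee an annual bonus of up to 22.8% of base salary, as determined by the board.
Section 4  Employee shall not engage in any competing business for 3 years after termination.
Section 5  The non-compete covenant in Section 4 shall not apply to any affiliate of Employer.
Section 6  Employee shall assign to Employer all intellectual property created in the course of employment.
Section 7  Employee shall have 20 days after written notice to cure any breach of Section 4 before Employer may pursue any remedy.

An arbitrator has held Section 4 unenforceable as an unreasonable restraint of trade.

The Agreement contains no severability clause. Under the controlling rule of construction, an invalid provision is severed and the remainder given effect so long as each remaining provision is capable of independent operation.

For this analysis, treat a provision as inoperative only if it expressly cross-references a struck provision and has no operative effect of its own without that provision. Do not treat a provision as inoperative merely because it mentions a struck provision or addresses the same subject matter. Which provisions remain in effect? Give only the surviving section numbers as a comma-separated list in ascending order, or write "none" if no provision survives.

Section 4 is struck. Section 5 operates only by reference to Section 4, so it falls with Section 4. Section 7 operates only by reference to Section 4, so it falls with Section 4. Section 3 mentions Section 7 but its own obligation stands independently of Section 7, so Section 3 is not affected. With no severability clause, the stated default rule severs what cannot stand and enforces each remaining provision that can operate on its own. The provisions still in force are Section 1, Section 2, Section 3, and Section 6.

1, 2, 3, 6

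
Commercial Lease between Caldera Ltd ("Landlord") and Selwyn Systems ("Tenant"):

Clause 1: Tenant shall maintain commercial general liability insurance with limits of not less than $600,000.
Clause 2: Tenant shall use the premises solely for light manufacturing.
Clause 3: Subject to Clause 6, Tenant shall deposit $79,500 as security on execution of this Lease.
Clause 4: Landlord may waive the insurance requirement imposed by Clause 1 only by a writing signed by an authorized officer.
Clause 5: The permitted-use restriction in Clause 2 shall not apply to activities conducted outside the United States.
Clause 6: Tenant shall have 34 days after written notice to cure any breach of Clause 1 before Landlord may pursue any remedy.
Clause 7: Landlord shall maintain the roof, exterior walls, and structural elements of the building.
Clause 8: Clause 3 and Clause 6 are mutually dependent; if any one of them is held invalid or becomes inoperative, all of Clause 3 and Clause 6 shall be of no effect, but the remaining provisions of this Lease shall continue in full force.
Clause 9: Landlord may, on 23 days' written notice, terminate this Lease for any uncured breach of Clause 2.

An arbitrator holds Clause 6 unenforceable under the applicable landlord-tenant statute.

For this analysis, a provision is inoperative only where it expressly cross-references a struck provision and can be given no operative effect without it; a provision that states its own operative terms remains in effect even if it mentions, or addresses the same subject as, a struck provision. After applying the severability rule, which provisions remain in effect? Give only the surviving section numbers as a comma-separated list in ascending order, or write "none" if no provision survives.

Clause 6 is struck. No other provision's operative terms depend on Clause 6. Clause 8 declares Clause 3 and Clause 6 mutually dependent; since one of them has fallen, all of them are of no effect. That brings down Clause 3 as well. The remainder continues in force under Clause 8. That leaves Clause 1, Clause 2, Clause 4, Clause 5, Clause 7, Clause 8, and Clause 9 in effect.

1, 2, 4, 5, 7, 8, 9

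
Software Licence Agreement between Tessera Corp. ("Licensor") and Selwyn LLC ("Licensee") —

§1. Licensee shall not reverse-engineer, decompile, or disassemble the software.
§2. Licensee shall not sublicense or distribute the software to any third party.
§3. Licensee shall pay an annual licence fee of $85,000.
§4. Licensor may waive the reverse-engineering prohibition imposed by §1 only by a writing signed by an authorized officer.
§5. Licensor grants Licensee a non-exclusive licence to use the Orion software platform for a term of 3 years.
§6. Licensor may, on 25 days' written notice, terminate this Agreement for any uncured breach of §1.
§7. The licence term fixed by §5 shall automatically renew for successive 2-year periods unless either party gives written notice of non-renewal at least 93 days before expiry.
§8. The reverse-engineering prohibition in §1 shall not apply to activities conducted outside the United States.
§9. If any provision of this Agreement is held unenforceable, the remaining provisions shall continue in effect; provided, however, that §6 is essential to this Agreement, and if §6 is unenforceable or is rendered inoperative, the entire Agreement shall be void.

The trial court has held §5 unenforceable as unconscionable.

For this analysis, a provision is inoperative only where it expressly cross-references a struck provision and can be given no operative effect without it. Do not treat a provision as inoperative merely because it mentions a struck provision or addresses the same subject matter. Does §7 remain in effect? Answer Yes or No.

No

§5 is struck. The whole of §7 is the renewal of the licence term, defined by reference to §5, so §7 cannot stand once §5 is removed. §9 makes §6 an essential term, but §6 is unaffected, so the severability proviso in §9 preserves the remaining provisions. The provisions still in force are §1, §2, §3, §4, §6, §8, and §9. §7 is among the inoperative provisions, so the answer is no.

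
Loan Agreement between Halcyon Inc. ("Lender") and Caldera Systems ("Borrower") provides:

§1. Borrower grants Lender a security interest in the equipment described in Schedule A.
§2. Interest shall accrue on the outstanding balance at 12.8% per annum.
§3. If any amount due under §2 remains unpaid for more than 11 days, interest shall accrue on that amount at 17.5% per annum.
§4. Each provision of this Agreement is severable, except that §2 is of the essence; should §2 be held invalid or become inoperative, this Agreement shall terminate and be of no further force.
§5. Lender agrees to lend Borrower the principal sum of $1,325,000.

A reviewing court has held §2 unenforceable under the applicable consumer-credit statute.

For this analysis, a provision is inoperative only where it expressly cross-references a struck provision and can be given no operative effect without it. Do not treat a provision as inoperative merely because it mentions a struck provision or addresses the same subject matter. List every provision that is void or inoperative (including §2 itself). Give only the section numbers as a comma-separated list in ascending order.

1, 2, 3, 4, 5

§2 is struck. §3 operates only by reference to §2, so it falls with §2. §4 makes §2 an essential term, and §2 is the provision held invalid; under §4, the entire Agreement is therefore void. No provision of the Agreement survives.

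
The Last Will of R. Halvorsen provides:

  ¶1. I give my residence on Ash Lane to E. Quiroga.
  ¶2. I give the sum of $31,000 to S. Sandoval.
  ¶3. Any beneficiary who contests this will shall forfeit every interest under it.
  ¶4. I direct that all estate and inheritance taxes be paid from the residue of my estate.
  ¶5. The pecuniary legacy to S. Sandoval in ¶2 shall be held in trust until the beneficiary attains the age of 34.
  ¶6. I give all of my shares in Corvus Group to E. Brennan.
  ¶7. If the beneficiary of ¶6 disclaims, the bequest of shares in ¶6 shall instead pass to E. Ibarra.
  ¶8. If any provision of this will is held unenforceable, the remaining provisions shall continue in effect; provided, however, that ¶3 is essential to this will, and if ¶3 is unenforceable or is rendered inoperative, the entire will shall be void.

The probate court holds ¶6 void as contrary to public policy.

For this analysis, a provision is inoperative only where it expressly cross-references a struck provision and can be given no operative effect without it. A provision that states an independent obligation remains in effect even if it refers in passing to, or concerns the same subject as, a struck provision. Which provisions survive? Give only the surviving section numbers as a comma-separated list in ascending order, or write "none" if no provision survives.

¶6 is struck. ¶7 operates only by reference to ¶6, so it falls with ¶6. ¶8 makes ¶3 an essential term, but ¶3 is unaffected, so the severability proviso in ¶8 preserves the remaining provisions. That leaves ¶1, ¶2, ¶3, ¶4, ¶5, and ¶8 in effect.

1, 2, 3, 4, 5, 8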